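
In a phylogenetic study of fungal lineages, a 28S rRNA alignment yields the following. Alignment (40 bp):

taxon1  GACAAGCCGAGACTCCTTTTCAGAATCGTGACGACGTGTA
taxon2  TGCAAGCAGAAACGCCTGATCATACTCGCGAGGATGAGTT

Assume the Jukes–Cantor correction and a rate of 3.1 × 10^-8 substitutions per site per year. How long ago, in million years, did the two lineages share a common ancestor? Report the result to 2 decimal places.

The sequences differ at 14 of 40 sites, so p = 14/40 = 0.35.
d = −(3/4) ln(1 − 4p/3) = −0.75 ln(1 − 0.466667) = −0.75 ln(0.533333)
  = −0.75 × (-0.628609) = 0.471457 substitutions/site.
Under a molecular clock d = 2μt, so t = d/(2μ) = 0.471457 / (2 × 3.1 × 10^-8) = 7.60 million years.

7.60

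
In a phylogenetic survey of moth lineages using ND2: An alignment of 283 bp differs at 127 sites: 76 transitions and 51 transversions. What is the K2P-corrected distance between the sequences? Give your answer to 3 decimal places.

P = 76/283 ≈ 0.268551 and Q = 51/283 ≈ 0.180212.
Under the Kimura two-parameter model, d = −½ ln(1 − 2P − Q) − ¼ ln(1 − 2Q).
1 − 2P − Q = 0.282686, giving −½ ln(0.282686) = 0.631709.
1 − 2Q = 0.639576, giving −¼ ln(0.639576) = 0.111737.
d = 0.631709 + 0.111737 = 0.743446.

0.743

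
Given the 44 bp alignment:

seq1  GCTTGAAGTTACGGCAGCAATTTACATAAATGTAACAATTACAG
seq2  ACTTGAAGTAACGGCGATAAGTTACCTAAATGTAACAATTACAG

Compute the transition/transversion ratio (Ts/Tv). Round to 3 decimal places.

Transitions are A↔G and C↔T; transversions are all other mismatches.
Transitions: 4. Transversions: 3.
R = 4/3 = 1.333333… ≈ 1.333 (to 3 d.p.).

1.333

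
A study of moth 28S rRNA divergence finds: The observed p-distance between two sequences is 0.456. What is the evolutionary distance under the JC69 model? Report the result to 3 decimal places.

0.702

d = −(3/4) ln(1 − 4p/3) = −0.75 ln(1 − 0.608) = −0.75 ln(0.392)
  = −0.75 × (-0.936493) = 0.702370 substitutions/site.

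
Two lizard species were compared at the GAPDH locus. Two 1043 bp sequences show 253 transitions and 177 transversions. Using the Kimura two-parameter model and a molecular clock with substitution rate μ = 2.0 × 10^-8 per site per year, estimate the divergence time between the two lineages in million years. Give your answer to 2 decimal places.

P = 253/1043 ≈ 0.24257 and Q = 177/1043 ≈ 0.169703.
Under the Kimura two-parameter model, d = −½ ln(1 − 2P − Q) − ¼ ln(1 − 2Q).
1 − 2P − Q = 0.345157, giving −½ ln(0.345157) = 0.531878.
1 − 2Q = 0.660594, giving −¼ ln(0.660594) = 0.103654.
d = 0.531878 + 0.103654 = 0.635532.
Under a molecular clock d = 2μt, so t = d/(2μ) = 0.635532 / (2 × 2.0 × 10^-8) = 15.89 million years.

15.89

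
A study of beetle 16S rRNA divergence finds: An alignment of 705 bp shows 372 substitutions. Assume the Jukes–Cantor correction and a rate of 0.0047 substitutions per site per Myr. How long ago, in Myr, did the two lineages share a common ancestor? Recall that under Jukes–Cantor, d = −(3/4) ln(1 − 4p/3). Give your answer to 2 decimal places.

97.01

p = 372/705 ≈ 0.52766.
d = −(3/4) ln(1 − 4p/3) = −0.75 ln(1 − 0.703547) = −0.75 ln(0.296453)
  = −0.75 × (-1.215867) = 0.911900 substitutions/site.
Under a molecular clock d = 2μt, so t = d/(2μ) = 0.911900 / (2 × 0.0047) = 97.01 Myr.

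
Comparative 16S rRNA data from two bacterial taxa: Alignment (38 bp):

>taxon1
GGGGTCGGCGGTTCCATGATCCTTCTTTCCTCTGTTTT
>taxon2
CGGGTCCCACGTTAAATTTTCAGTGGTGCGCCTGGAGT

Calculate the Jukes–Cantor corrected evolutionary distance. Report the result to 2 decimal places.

The sequences differ at 19 of 38 sites, so p = 19/38 = 0.5.
d = −(3/4) ln(1 − 4p/3) = −0.75 ln(1 − 0.666667) = −0.75 ln(0.333333)
  = −0.75 × (-1.098613) = 0.823960 substitutions/site.

0.82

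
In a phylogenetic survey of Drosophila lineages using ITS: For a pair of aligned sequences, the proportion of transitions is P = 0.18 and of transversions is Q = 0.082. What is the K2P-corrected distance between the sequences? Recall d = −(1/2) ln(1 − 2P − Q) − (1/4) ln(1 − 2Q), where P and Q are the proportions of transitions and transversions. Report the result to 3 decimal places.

Under the Kimura two-parameter model, d = −½ ln(1 − 2P − Q) − ¼ ln(1 − 2Q).
1 − 2P − Q = 0.558, giving −½ ln(0.558) = 0.291698.
1 − 2Q = 0.836, giving −¼ ln(0.836) = 0.044782.
d = 0.291698 + 0.044782 = 0.336480.

0.336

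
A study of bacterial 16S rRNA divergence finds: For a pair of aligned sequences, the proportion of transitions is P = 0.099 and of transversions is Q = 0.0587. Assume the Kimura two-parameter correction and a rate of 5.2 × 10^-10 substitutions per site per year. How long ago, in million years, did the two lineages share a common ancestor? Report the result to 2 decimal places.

172.64

Under the Kimura two-parameter model, d = −½ ln(1 − 2P − Q) − ¼ ln(1 − 2Q).
1 − 2P − Q = 0.7433, giving −½ ln(0.7433) = 0.148328.
1 − 2Q = 0.8826, giving −¼ ln(0.8826) = 0.031221.
d = 0.148328 + 0.031221 = 0.179549.
Under a molecular clock d = 2μt, so t = d/(2μ) = 0.179549 / (2 × 5.2 × 10^-10) = 172.64 million years.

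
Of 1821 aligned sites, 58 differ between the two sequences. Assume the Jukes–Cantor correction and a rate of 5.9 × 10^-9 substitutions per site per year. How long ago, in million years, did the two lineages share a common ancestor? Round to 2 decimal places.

2.76

p = 58/1821 ≈ 0.031851.
d = −(3/4) ln(1 − 4p/3) = −0.75 ln(1 − 0.042468) = −0.75 ln(0.957532)
  = −0.75 × (-0.043396) = 0.032547 substitutions/site.
Under a molecular clock d = 2μt, so t = d/(2μ) = 0.032547 / (2 × 5.9 × 10^-9) = 2.76 million years.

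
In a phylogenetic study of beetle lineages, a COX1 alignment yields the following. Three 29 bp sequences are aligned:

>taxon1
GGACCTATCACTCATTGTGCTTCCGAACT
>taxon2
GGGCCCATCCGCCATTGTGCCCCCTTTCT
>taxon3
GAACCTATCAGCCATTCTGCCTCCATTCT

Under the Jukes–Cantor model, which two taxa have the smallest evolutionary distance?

taxon1–taxon2: 10/29 differ, p = 0.345, d = 0.462.
taxon1–taxon3: 8/29 differ, p = 0.276, d = 0.344.
taxon2–taxon3: 7/29 differ, p = 0.241, d = 0.291.
The smallest distance is between taxon2 and taxon3.

taxon2 and taxon3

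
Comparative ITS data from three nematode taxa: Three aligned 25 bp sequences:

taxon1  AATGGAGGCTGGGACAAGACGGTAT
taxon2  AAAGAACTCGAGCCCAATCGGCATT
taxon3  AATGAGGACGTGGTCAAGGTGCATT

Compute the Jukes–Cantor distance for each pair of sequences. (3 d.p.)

taxon1–taxon2: 14/25 sites differ → p = 0.56, d = −0.75 ln(1 − 0.746667) = 1.029788 ≈ 1.030.
taxon1–taxon3: 11/25 sites differ → p = 0.44, d = −0.75 ln(1 − 0.586667) = 0.662626 ≈ 0.663.
taxon2–taxon3: 10/25 sites differ → p = 0.4, d = −0.75 ln(1 − 0.533333) = 0.571605 ≈ 0.572.

d(taxon1,taxon2) = 1.030, d(taxon1,taxon3) = 0.663, d(taxon2,taxon3) = 0.572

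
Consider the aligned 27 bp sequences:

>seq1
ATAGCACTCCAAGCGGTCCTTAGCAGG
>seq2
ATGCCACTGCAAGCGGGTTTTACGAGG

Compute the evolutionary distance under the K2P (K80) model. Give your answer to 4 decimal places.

Of 27 sites, 3 differences are transitions and 5 are transversions, so P = 3/27 ≈ 0.111111 and Q = 5/27 ≈ 0.185185.
Under the Kimura two-parameter model, d = −½ ln(1 − 2P − Q) − ¼ ln(1 − 2Q).
1 − 2P − Q = 0.592593, giving −½ ln(0.592593) = 0.261624.
1 − 2Q = 0.62963, giving −¼ ln(0.62963) = 0.115656.
d = 0.261624 + 0.115656 = 0.377280.

0.3773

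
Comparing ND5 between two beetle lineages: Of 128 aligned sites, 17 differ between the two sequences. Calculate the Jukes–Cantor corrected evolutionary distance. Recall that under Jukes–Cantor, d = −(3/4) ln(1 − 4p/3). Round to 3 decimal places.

0.146

p = 17/128 ≈ 0.132813.
d = −(3/4) ln(1 − 4p/3) = −0.75 ln(1 − 0.177084) = −0.75 ln(0.822916)
  = −0.75 × (-0.194901) = 0.146176 substitutions/site.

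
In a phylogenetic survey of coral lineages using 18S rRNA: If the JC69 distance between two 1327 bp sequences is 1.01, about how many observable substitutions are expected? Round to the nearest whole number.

Invert JC69: p = (3/4)(1 − e^(−4d/3)) = 0.75 × (1 − e^(-1.346667)) = 0.75 × (1 − 0.260106) = 0.554921.
Expected differing sites = pL ≈ 0.554921 × 1327 = 736.380167 ≈ 736.

736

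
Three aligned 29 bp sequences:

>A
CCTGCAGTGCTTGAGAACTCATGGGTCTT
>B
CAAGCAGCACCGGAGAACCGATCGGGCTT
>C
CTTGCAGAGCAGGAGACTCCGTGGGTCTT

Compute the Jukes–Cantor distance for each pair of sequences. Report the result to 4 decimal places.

d(A,B) = 0.4618, d(A,C) = 0.3439, d(B,C) = 0.5285

A–B: 10/29 sites differ → p ≈ 0.344828, d = −0.75 ln(1 − 0.459771) = 0.461822 ≈ 0.4618.
A–C: 8/29 sites differ → p ≈ 0.275862, d = −0.75 ln(1 − 0.367816) = 0.343931 ≈ 0.3439.
B–C: 11/29 sites differ → p ≈ 0.37931, d = −0.75 ln(1 − 0.505747) = 0.528531 ≈ 0.5285.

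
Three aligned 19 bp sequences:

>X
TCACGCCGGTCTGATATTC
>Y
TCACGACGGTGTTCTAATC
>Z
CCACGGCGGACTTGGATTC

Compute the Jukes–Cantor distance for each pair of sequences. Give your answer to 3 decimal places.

X–Y: 5/19 sites differ → p ≈ 0.263158, d = −0.75 ln(1 − 0.350877) = 0.324100 ≈ 0.324.
X–Z: 6/19 sites differ → p ≈ 0.315789, d = −0.75 ln(1 − 0.421052) = 0.409907 ≈ 0.410.
Y–Z: 7/19 sites differ → p ≈ 0.368421, d = −0.75 ln(1 − 0.491228) = 0.506816 ≈ 0.507.

d(X,Y) = 0.324, d(X,Z) = 0.410, d(Y,Z) = 0.507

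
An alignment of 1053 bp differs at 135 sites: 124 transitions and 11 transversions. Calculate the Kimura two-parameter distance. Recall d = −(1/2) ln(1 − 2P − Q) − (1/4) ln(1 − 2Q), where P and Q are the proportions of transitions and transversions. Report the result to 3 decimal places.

P = 124/1053 ≈ 0.117759 and Q = 11/1053 ≈ 0.010446.
Under the Kimura two-parameter model, d = −½ ln(1 − 2P − Q) − ¼ ln(1 − 2Q).
1 − 2P − Q = 0.754036, giving −½ ln(0.754036) = 0.141158.
1 − 2Q = 0.979108, giving −¼ ln(0.979108) = 0.005278.
d = 0.141158 + 0.005278 = 0.146436.

0.146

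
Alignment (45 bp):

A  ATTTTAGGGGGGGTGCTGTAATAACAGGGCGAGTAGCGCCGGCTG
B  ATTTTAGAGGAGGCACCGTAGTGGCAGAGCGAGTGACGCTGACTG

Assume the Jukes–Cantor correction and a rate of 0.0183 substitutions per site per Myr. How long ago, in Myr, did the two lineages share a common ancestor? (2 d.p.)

The sequences differ at 13 of 45 sites, so p = 13/45 ≈ 0.288889.
d = −(3/4) ln(1 − 4p/3) = −0.75 ln(1 − 0.385185) = −0.75 ln(0.614815)
  = −0.75 × (-0.486434) = 0.364826 substitutions/site.
Under a molecular clock d = 2μt, so t = d/(2μ) = 0.364826 / (2 × 0.0183) = 9.97 Myr.

9.97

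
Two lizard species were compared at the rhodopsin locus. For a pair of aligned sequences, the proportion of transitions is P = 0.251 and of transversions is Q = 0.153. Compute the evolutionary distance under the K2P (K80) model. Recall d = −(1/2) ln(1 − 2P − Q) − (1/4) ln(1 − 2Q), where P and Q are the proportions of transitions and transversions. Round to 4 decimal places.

0.6234

Under the Kimura two-parameter model, d = −½ ln(1 − 2P − Q) − ¼ ln(1 − 2Q).
1 − 2P − Q = 0.345, giving −½ ln(0.345) = 0.532105.
1 − 2Q = 0.694, giving −¼ ln(0.694) = 0.091321.
d = 0.532105 + 0.091321 = 0.623426.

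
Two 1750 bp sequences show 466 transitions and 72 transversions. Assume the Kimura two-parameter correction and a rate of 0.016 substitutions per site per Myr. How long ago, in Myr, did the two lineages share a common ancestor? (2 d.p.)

13.99

P = 466/1750 ≈ 0.266286 and Q = 72/1750 ≈ 0.041143.
Under the Kimura two-parameter model, d = −½ ln(1 − 2P − Q) − ¼ ln(1 − 2Q).
1 − 2P − Q = 0.426285, giving −½ ln(0.426285) = 0.426324.
1 − 2Q = 0.917714, giving −¼ ln(0.917714) = 0.021467.
d = 0.426324 + 0.021467 = 0.447791.
Under a molecular clock d = 2μt, so t = d/(2μ) = 0.447791 / (2 × 0.016) = 13.99 Myr.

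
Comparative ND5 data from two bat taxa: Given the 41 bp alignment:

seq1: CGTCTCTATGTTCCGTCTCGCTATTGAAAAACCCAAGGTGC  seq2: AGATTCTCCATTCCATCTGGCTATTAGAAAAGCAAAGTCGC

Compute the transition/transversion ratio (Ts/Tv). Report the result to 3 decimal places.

Transitions are A↔G and C↔T; transversions are all other mismatches.
Transitions: 7. Transversions: 7.
R = 7/7 = 1.000.

1.000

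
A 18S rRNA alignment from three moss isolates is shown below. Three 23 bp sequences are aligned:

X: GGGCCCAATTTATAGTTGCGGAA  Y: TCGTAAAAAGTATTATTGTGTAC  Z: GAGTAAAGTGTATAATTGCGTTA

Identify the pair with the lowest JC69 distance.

Y and Z

X–Y: 12/23 differ, p = 0.522, d = 0.892.
X–Z: 9/23 differ, p = 0.391, d = 0.553.
Y–Z: 8/23 differ, p = 0.348, d = 0.467.
The smallest distance is between Y and Z.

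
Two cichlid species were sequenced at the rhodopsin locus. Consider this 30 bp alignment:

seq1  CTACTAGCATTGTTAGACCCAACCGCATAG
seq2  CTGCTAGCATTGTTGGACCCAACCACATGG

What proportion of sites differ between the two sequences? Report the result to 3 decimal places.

The sequences differ at 4 of 30 positions (sites 3, 15, 25, 29).
p = 4/30 = 0.133333… ≈ 0.133 (to 3 d.p.).

0.133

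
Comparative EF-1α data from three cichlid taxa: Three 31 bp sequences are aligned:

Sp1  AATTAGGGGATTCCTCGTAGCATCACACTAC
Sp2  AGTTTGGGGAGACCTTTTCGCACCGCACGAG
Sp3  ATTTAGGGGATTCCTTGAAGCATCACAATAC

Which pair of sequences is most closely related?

Sp1 and Sp3

Sp1–Sp2: 11/31 differ, p = 0.355, d = 0.481.
Sp1–Sp3: 4/31 differ, p = 0.129, d = 0.142.
Sp2–Sp3: 12/31 differ, p = 0.387, d = 0.544.
The smallest distance is between Sp1 and Sp3.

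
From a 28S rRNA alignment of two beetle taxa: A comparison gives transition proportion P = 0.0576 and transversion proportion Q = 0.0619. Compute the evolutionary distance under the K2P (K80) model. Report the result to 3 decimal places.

0.131

Under the Kimura two-parameter model, d = −½ ln(1 − 2P − Q) − ¼ ln(1 − 2Q).
1 − 2P − Q = 0.8229, giving −½ ln(0.8229) = 0.097460.
1 − 2Q = 0.8762, giving −¼ ln(0.8762) = 0.033040.
d = 0.097460 + 0.033040 = 0.130500.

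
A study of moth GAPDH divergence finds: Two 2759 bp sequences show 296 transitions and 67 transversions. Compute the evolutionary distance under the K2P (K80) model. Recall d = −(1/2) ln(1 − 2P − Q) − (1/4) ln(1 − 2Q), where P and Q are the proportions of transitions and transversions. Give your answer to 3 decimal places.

P = 296/2759 ≈ 0.107285 and Q = 67/2759 ≈ 0.024284.
Under the Kimura two-parameter model, d = −½ ln(1 − 2P − Q) − ¼ ln(1 − 2Q).
1 − 2P − Q = 0.761146, giving −½ ln(0.761146) = 0.136465.
1 − 2Q = 0.951432, giving −¼ ln(0.951432) = 0.012447.
d = 0.136465 + 0.012447 = 0.148912.

0.149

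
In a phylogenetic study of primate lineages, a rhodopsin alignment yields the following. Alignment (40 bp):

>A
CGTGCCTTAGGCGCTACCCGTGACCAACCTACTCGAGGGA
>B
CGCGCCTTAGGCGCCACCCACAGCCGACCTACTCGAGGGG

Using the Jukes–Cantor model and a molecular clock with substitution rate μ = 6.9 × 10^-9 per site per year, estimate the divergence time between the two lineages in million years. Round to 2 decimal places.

The sequences differ at 8 of 40 sites (3, 15, 20, 21, 22, 23, 26, 40), so p = 8/40 = 0.2.
d = −(3/4) ln(1 − 4p/3) = −0.75 ln(1 − 0.266667) = −0.75 ln(0.733333)
  = −0.75 × (-0.310155) = 0.232616 substitutions/site.
Under a molecular clock d = 2μt, so t = d/(2μ) = 0.232616 / (2 × 6.9 × 10^-9) = 16.86 million years.

16.86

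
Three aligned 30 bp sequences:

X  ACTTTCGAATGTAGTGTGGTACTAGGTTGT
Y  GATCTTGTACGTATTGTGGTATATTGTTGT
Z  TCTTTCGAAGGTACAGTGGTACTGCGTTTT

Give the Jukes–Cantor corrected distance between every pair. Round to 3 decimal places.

d(X,Y) = 0.503, d(X,Z) = 0.280, d(Y,Z) = 0.647

X–Y: 11/30 sites differ → p ≈ 0.366667, d = −0.75 ln(1 − 0.488889) = 0.503376 ≈ 0.503.
X–Z: 7/30 sites differ → p ≈ 0.233333, d = −0.75 ln(1 − 0.311111) = 0.279506 ≈ 0.280.
Y–Z: 13/30 sites differ → p ≈ 0.433333, d = −0.75 ln(1 − 0.577777) = 0.646666 ≈ 0.647.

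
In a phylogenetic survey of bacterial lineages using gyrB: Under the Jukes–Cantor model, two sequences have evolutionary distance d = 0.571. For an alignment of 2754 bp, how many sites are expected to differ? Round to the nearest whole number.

1101

Invert JC69: p = (3/4)(1 − e^(−4d/3)) = 0.75 × (1 − e^(-0.761333)) = 0.75 × (1 − 0.467043) = 0.399718.
Expected differing sites = pL ≈ 0.399718 × 2754 = 1100.823372 ≈ 1101.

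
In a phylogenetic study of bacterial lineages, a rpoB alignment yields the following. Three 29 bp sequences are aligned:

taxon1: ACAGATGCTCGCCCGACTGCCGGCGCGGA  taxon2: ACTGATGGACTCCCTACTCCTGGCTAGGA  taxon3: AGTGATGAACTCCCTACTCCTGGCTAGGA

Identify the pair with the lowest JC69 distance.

taxon1–taxon2: 9/29 differ, p = 0.310, d = 0.401.
taxon1–taxon3: 10/29 differ, p = 0.345, d = 0.462.
taxon2–taxon3: 2/29 differ, p = 0.069, d = 0.072.
The smallest distance is between taxon2 and taxon3.

taxon2 and taxon3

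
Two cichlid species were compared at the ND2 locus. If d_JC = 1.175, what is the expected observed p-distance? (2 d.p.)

0.59

p = (3/4)(1 − e^(−4d/3)) = 0.75 × (1 − e^(-1.566667)) = 0.75 × (1 − 0.208740) = 0.593445.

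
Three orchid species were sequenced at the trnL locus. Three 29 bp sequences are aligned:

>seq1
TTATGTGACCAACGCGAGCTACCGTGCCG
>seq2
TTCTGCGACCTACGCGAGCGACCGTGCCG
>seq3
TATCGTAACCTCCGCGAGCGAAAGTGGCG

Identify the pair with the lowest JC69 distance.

seq1 and seq2

seq1–seq2: 4/29 differ, p = 0.138, d = 0.152.
seq1–seq3: 10/29 differ, p = 0.345, d = 0.462.
seq2–seq3: 9/29 differ, p = 0.310, d = 0.401.
The smallest distance is between seq1 and seq2.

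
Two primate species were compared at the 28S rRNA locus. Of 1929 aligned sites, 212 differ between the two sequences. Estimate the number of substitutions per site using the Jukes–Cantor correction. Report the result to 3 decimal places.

p = 212/1929 ≈ 0.109902.
d = −(3/4) ln(1 − 4p/3) = −0.75 ln(1 − 0.146536) = −0.75 ln(0.853464)
  = −0.75 × (-0.158452) = 0.118839 substitutions/site.

0.119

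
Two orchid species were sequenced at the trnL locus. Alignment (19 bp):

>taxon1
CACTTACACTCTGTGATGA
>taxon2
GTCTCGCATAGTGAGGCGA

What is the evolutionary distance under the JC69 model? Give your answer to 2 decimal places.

The sequences differ at 10 of 19 sites (1, 2, 5, 6, 9, 10, 11, 14, 16, 17), so p = 10/19 ≈ 0.526316.
d = −(3/4) ln(1 − 4p/3) = −0.75 ln(1 − 0.701755) = −0.75 ln(0.298245)
  = −0.75 × (-1.209840) = 0.907380 substitutions/site.

0.91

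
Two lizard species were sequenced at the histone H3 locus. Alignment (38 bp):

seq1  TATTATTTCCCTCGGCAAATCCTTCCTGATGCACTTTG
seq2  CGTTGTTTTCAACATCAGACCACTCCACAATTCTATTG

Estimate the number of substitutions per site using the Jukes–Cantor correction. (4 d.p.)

The sequences differ at 20 of 38 sites, so p = 20/38 ≈ 0.526316.
d = −(3/4) ln(1 − 4p/3) = −0.75 ln(1 − 0.701755) = −0.75 ln(0.298245)
  = −0.75 × (-1.209840) = 0.907380 substitutions/site.

0.9074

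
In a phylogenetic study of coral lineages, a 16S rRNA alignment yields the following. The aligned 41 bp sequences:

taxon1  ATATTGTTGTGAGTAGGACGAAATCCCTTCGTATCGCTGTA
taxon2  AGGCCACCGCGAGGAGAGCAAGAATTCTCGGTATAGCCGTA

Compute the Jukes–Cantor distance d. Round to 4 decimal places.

0.7882

The sequences differ at 20 of 41 sites, so p = 20/41 ≈ 0.487805.
d = −(3/4) ln(1 − 4p/3) = −0.75 ln(1 − 0.650407) = −0.75 ln(0.349593)
  = −0.75 × (-1.050986) = 0.788240 substitutions/site.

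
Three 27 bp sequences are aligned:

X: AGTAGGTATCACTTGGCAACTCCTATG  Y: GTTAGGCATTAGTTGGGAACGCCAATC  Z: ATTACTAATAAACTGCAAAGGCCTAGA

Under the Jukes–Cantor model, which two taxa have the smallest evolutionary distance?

X–Y: 9/27 differ, p = 0.333, d = 0.441.
X–Z: 13/27 differ, p = 0.481, d = 0.770.
Y–Z: 13/27 differ, p = 0.481, d = 0.770.
The smallest distance is between X and Y.

X and Y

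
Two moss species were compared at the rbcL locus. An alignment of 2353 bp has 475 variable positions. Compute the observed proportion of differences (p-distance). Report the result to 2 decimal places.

0.20

p = 475/2353 = 0.201869… ≈ 0.20 (to 2 d.p.).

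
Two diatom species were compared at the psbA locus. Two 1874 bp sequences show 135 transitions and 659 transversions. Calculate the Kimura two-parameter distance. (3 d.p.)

P = 135/1874 ≈ 0.072038 and Q = 659/1874 ≈ 0.351654.
Under the Kimura two-parameter model, d = −½ ln(1 − 2P − Q) − ¼ ln(1 − 2Q).
1 − 2P − Q = 0.50427, giving −½ ln(0.50427) = 0.342322.
1 − 2Q = 0.296692, giving −¼ ln(0.296692) = 0.303765.
d = 0.342322 + 0.303765 = 0.646087.

0.646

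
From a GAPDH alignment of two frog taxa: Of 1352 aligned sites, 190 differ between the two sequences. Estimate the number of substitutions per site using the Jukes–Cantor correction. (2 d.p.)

0.16

p = 190/1352 ≈ 0.140533.
d = −(3/4) ln(1 − 4p/3) = −0.75 ln(1 − 0.187377) = −0.75 ln(0.812623)
  = −0.75 × (-0.207488) = 0.155616 substitutions/site.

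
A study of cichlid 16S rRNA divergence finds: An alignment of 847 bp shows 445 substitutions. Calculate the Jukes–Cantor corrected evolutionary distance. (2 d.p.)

0.90

p = 445/847 ≈ 0.525384.
d = −(3/4) ln(1 − 4p/3) = −0.75 ln(1 − 0.700512) = −0.75 ln(0.299488)
  = −0.75 × (-1.205681) = 0.904261 substitutions/site.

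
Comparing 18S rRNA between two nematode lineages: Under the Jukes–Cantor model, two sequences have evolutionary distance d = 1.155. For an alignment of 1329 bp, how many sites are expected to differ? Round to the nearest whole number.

Invert JC69: p = (3/4)(1 − e^(−4d/3)) = 0.75 × (1 − e^(-1.54)) = 0.75 × (1 − 0.214381) = 0.589214.
Expected differing sites = pL ≈ 0.589214 × 1329 = 783.065406 ≈ 783.

783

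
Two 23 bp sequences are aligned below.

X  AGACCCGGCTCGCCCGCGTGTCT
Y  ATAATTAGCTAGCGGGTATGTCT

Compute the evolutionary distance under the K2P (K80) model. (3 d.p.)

Of 23 sites, 5 differences are transitions and 5 are transversions, so P = 5/23 ≈ 0.217391 and Q = 5/23 ≈ 0.217391.
Under the Kimura two-parameter model, d = −½ ln(1 − 2P − Q) − ¼ ln(1 − 2Q).
1 − 2P − Q = 0.347827, giving −½ ln(0.347827) = 0.528025.
1 − 2Q = 0.565218, giving −¼ ln(0.565218) = 0.142636.
d = 0.528025 + 0.142636 = 0.670661.

0.671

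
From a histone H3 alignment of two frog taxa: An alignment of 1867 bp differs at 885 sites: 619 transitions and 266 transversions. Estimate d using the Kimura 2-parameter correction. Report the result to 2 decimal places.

0.90

P = 619/1867 ≈ 0.331548 and Q = 266/1867 ≈ 0.142475.
Under the Kimura two-parameter model, d = −½ ln(1 − 2P − Q) − ¼ ln(1 − 2Q).
1 − 2P − Q = 0.194429, giving −½ ln(0.194429) = 0.818844.
1 − 2Q = 0.71505, giving −¼ ln(0.71505) = 0.083851.
d = 0.818844 + 0.083851 = 0.902695.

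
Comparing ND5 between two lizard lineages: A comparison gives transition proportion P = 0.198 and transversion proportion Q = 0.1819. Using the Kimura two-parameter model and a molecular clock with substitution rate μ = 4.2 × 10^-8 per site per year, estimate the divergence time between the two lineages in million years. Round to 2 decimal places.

Under the Kimura two-parameter model, d = −½ ln(1 − 2P − Q) − ¼ ln(1 − 2Q).
1 − 2P − Q = 0.4221, giving −½ ln(0.4221) = 0.431257.
1 − 2Q = 0.6362, giving −¼ ln(0.6362) = 0.113061.
d = 0.431257 + 0.113061 = 0.544318.
Under a molecular clock d = 2μt, so t = d/(2μ) = 0.544318 / (2 × 4.2 × 10^-8) = 6.48 million years.

6.48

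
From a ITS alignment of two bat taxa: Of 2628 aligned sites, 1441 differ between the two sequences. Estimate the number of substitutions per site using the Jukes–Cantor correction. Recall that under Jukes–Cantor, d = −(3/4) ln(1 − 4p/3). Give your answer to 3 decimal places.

0.985

p = 1441/2628 ≈ 0.548326.
d = −(3/4) ln(1 − 4p/3) = −0.75 ln(1 − 0.731101) = −0.75 ln(0.268899)
  = −0.75 × (-1.313419) = 0.985064 substitutions/site.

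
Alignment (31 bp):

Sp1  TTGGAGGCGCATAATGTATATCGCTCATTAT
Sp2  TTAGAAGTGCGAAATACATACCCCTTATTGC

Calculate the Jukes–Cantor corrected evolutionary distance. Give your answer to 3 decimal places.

The sequences differ at 12 of 31 sites, so p = 12/31 ≈ 0.387097.
d = −(3/4) ln(1 − 4p/3) = −0.75 ln(1 − 0.516129) = −0.75 ln(0.483871)
  = −0.75 × (-0.725937) = 0.544453 substitutions/site.

0.544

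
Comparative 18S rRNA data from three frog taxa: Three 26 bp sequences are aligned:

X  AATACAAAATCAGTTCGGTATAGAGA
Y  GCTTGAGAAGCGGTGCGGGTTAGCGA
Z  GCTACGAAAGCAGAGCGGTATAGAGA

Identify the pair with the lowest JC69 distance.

X and Z

X–Y: 11/26 differ, p = 0.423, d = 0.623.
X–Z: 6/26 differ, p = 0.231, d = 0.276.
Y–Z: 9/26 differ, p = 0.346, d = 0.464.
The smallest distance is between X and Z.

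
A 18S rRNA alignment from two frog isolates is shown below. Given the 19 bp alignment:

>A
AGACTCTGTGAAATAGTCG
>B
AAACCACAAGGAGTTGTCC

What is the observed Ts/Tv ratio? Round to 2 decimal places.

1.50

Transitions are A↔G and C↔T; transversions are all other mismatches.
Transitions: 6. Transversions: 4.
R = 6/4 = 1.50.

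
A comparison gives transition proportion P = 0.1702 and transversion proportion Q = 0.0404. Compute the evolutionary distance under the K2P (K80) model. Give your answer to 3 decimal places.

0.261

Under the Kimura two-parameter model, d = −½ ln(1 − 2P − Q) − ¼ ln(1 − 2Q).
1 − 2P − Q = 0.6192, giving −½ ln(0.6192) = 0.239663.
1 − 2Q = 0.9192, giving −¼ ln(0.9192) = 0.021063.
d = 0.239663 + 0.021063 = 0.260726.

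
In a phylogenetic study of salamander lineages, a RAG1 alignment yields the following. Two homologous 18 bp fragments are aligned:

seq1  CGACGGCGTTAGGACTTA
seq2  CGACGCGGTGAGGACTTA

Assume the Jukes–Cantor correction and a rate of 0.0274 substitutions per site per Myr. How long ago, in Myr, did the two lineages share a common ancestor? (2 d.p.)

3.44

The sequences differ at 3 of 18 sites (6, 7, 10), so p = 3/18 ≈ 0.166667.
d = −(3/4) ln(1 − 4p/3) = −0.75 ln(1 − 0.222223) = −0.75 ln(0.777777)
  = −0.75 × (-0.251315) = 0.188486 substitutions/site.
Under a molecular clock d = 2μt, so t = d/(2μ) = 0.188486 / (2 × 0.0274) = 3.44 Myr.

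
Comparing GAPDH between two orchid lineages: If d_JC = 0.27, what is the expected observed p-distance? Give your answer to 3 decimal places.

p = (3/4)(1 − e^(−4d/3)) = 0.75 × (1 − e^(-0.36)) = 0.75 × (1 − 0.697676) = 0.226743.

0.227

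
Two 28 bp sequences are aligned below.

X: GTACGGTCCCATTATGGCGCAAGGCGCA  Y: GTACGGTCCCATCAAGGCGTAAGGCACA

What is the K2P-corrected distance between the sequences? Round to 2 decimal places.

0.16

Of 28 sites, 3 differences are transitions and 1 are transversions, so P = 3/28 ≈ 0.107143 and Q = 1/28 ≈ 0.035714.
Under the Kimura two-parameter model, d = −½ ln(1 − 2P − Q) − ¼ ln(1 − 2Q).
1 − 2P − Q = 0.75, giving −½ ln(0.75) = 0.143841.
1 − 2Q = 0.928572, giving −¼ ln(0.928572) = 0.018527.
d = 0.143841 + 0.018527 = 0.162368.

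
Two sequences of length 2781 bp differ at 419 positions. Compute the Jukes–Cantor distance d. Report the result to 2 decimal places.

p = 419/2781 ≈ 0.150665.
d = −(3/4) ln(1 − 4p/3) = −0.75 ln(1 − 0.200887) = −0.75 ln(0.799113)
  = −0.75 × (-0.224253) = 0.168190 substitutions/site.

0.17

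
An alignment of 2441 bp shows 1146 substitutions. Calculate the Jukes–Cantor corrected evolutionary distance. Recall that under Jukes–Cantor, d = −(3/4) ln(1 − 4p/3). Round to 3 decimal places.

p = 1146/2441 ≈ 0.46948.
d = −(3/4) ln(1 − 4p/3) = −0.75 ln(1 − 0.625973) = −0.75 ln(0.374027)
  = −0.75 × (-0.983427) = 0.737570 substitutions/site.

0.738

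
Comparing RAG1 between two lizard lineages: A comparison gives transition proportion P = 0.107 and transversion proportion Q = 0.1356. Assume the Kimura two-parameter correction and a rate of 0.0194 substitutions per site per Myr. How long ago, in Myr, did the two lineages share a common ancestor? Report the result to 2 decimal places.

Under the Kimura two-parameter model, d = −½ ln(1 − 2P − Q) − ¼ ln(1 − 2Q).
1 − 2P − Q = 0.6504, giving −½ ln(0.6504) = 0.215084.
1 − 2Q = 0.7288, giving −¼ ln(0.7288) = 0.079089.
d = 0.215084 + 0.079089 = 0.294173.
Under a molecular clock d = 2μt, so t = d/(2μ) = 0.294173 / (2 × 0.0194) = 7.58 Myr.

7.58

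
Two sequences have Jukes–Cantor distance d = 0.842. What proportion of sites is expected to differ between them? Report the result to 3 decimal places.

0.506

p = (3/4)(1 − e^(−4d/3)) = 0.75 × (1 − e^(-1.122667)) = 0.75 × (1 − 0.325411) = 0.505942.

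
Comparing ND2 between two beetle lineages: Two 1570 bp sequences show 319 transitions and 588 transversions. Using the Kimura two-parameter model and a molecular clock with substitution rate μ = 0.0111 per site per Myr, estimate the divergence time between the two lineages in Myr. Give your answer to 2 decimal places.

P = 319/1570 ≈ 0.203185 and Q = 588/1570 ≈ 0.374522.
Under the Kimura two-parameter model, d = −½ ln(1 − 2P − Q) − ¼ ln(1 − 2Q).
1 − 2P − Q = 0.219108, giving −½ ln(0.219108) = 0.759095.
1 − 2Q = 0.250956, giving −¼ ln(0.250956) = 0.345619.
d = 0.759095 + 0.345619 = 1.104714.
Under a molecular clock d = 2μt, so t = d/(2μ) = 1.104714 / (2 × 0.0111) = 49.76 Myr.

49.76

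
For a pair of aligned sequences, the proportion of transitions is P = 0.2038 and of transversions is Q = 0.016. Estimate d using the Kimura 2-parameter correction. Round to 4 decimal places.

0.2836

Under the Kimura two-parameter model, d = −½ ln(1 − 2P − Q) − ¼ ln(1 − 2Q).
1 − 2P − Q = 0.5764, giving −½ ln(0.5764) = 0.275477.
1 − 2Q = 0.968, giving −¼ ln(0.968) = 0.008131.
d = 0.275477 + 0.008131 = 0.283608.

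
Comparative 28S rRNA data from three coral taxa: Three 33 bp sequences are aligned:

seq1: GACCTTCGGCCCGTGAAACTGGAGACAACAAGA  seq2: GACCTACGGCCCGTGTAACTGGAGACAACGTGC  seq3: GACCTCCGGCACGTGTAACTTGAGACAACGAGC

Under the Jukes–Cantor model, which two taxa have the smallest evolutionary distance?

seq1–seq2: 5/33 differ, p = 0.152, d = 0.169.
seq1–seq3: 6/33 differ, p = 0.182, d = 0.208.
seq2–seq3: 4/33 differ, p = 0.121, d = 0.132.
The smallest distance is between seq2 and seq3.

seq2 and seq3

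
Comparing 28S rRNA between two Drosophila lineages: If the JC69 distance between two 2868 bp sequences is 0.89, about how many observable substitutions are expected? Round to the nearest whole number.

1494

Invert JC69: p = (3/4)(1 − e^(−4d/3)) = 0.75 × (1 − e^(-1.186667)) = 0.75 × (1 − 0.305237) = 0.521072.
Expected differing sites = pL ≈ 0.521072 × 2868 = 1494.434496 ≈ 1494.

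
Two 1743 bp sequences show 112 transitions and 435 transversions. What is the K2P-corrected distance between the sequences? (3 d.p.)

P = 112/1743 ≈ 0.064257 and Q = 435/1743 ≈ 0.24957.
Under the Kimura two-parameter model, d = −½ ln(1 − 2P − Q) − ¼ ln(1 − 2Q).
1 − 2P − Q = 0.621916, giving −½ ln(0.621916) = 0.237475.
1 − 2Q = 0.50086, giving −¼ ln(0.50086) = 0.172857.
d = 0.237475 + 0.172857 = 0.410332.

0.410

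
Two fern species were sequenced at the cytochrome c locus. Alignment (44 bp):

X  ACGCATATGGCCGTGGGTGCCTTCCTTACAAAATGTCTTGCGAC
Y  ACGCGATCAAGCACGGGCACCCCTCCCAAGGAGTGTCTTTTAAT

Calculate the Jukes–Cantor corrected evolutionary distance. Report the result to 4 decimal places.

The sequences differ at 24 of 44 sites, so p = 24/44 ≈ 0.545455.
d = −(3/4) ln(1 − 4p/3) = −0.75 ln(1 − 0.727273) = −0.75 ln(0.272727)
  = −0.75 × (-1.299284) = 0.974463 substitutions/site.

0.9745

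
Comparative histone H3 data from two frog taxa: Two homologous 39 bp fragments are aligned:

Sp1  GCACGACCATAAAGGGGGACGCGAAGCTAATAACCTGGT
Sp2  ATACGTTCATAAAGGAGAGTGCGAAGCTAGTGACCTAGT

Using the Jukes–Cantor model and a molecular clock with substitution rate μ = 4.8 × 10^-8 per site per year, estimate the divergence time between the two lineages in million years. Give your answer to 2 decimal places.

The sequences differ at 11 of 39 sites, so p = 11/39 ≈ 0.282051.
d = −(3/4) ln(1 − 4p/3) = −0.75 ln(1 − 0.376068) = −0.75 ln(0.623932)
  = −0.75 × (-0.471714) = 0.353786 substitutions/site.
Under a molecular clock d = 2μt, so t = d/(2μ) = 0.353786 / (2 × 4.8 × 10^-8) = 3.69 million years.

3.69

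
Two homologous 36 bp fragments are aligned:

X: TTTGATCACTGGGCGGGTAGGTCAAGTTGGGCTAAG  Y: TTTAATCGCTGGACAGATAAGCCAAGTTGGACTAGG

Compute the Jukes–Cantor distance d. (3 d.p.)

The sequences differ at 9 of 36 sites (4, 8, 13, 15, 17, 20, 22, 31, 35), so p = 9/36 = 0.25.
d = −(3/4) ln(1 − 4p/3) = −0.75 ln(1 − 0.333333) = −0.75 ln(0.666667)
  = −0.75 × (-0.405465) = 0.304099 substitutions/site.

0.304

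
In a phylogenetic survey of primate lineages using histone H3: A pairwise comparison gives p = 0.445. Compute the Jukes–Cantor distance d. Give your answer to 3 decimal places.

d = −(3/4) ln(1 − 4p/3) = −0.75 ln(1 − 0.593333) = −0.75 ln(0.406667)
  = −0.75 × (-0.899761) = 0.674821 substitutions/site.

0.675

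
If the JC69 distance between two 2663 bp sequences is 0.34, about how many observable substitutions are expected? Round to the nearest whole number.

Invert JC69: p = (3/4)(1 − e^(−4d/3)) = 0.75 × (1 − e^(-0.453333)) = 0.75 × (1 − 0.635506) = 0.273371.
Expected differing sites = pL ≈ 0.273371 × 2663 = 727.986973 ≈ 728.

728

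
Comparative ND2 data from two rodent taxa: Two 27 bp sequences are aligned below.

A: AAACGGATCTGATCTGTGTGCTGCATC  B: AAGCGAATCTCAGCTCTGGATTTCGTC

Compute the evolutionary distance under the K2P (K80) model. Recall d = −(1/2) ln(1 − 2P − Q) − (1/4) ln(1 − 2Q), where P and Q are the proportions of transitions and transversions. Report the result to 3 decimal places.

0.521

Of 27 sites, 5 differences are transitions and 5 are transversions, so P = 5/27 ≈ 0.185185 and Q = 5/27 ≈ 0.185185.
Under the Kimura two-parameter model, d = −½ ln(1 − 2P − Q) − ¼ ln(1 − 2Q).
1 − 2P − Q = 0.444445, giving −½ ln(0.444445) = 0.405464.
1 − 2Q = 0.62963, giving −¼ ln(0.62963) = 0.115656.
d = 0.405464 + 0.115656 = 0.521120.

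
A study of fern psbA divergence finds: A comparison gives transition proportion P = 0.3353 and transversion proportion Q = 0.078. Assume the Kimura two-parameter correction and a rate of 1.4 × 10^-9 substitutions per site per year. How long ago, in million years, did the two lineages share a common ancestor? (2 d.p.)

261.70

Under the Kimura two-parameter model, d = −½ ln(1 − 2P − Q) − ¼ ln(1 − 2Q).
1 − 2P − Q = 0.2514, giving −½ ln(0.2514) = 0.690355.
1 − 2Q = 0.844, giving −¼ ln(0.844) = 0.042401.
d = 0.690355 + 0.042401 = 0.732756.
Under a molecular clock d = 2μt, so t = d/(2μ) = 0.732756 / (2 × 1.4 × 10^-9) = 261.70 million years.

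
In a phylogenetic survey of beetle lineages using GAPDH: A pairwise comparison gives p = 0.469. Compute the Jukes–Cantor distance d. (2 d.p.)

d = −(3/4) ln(1 − 4p/3) = −0.75 ln(1 − 0.625333) = −0.75 ln(0.374667)
  = −0.75 × (-0.981718) = 0.736289 substitutions/site.

0.74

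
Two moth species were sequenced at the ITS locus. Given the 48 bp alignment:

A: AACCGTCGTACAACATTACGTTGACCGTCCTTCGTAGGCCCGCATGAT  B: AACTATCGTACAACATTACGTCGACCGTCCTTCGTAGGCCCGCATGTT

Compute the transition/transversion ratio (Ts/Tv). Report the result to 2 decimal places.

3.00

Transitions are A↔G and C↔T; transversions are all other mismatches.
Transitions: 3. Transversions: 1.
R = 3/1 = 3.00.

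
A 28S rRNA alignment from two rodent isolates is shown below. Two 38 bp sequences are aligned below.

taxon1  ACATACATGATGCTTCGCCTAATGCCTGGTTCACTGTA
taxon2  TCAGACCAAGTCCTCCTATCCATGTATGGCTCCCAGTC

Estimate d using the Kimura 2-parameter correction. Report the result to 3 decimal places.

0.826

Of 38 sites, 7 differences are transitions and 12 are transversions, so P = 7/38 ≈ 0.184211 and Q = 12/38 ≈ 0.315789.
Under the Kimura two-parameter model, d = −½ ln(1 − 2P − Q) − ¼ ln(1 − 2Q).
1 − 2P − Q = 0.315789, giving −½ ln(0.315789) = 0.576341.
1 − 2Q = 0.368422, giving −¼ ln(0.368422) = 0.249632.
d = 0.576341 + 0.249632 = 0.825973.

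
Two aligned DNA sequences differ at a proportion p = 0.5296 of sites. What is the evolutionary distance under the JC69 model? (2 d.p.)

d = −(3/4) ln(1 − 4p/3) = −0.75 ln(1 − 0.706133) = −0.75 ln(0.293867)
  = −0.75 × (-1.224628) = 0.918471 substitutions/site.

0.92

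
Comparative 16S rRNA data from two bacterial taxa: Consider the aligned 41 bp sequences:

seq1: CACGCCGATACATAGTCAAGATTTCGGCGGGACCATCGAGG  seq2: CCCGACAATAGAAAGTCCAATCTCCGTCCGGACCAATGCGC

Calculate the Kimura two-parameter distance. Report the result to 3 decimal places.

Of 41 sites, 5 differences are transitions and 11 are transversions, so P = 5/41 ≈ 0.121951 and Q = 11/41 ≈ 0.268293.
Under the Kimura two-parameter model, d = −½ ln(1 − 2P − Q) − ¼ ln(1 − 2Q).
1 − 2P − Q = 0.487805, giving −½ ln(0.487805) = 0.358920.
1 − 2Q = 0.463414, giving −¼ ln(0.463414) = 0.192284.
d = 0.358920 + 0.192284 = 0.551204.

0.551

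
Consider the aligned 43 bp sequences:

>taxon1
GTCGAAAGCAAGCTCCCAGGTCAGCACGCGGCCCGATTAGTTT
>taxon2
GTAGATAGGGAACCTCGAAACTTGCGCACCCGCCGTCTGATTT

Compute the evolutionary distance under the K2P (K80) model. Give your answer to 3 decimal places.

0.976

Of 43 sites, 13 differences are transitions and 9 are transversions, so P = 13/43 ≈ 0.302326 and Q = 9/43 ≈ 0.209302.
Under the Kimura two-parameter model, d = −½ ln(1 − 2P − Q) − ¼ ln(1 − 2Q).
1 − 2P − Q = 0.186046, giving −½ ln(0.186046) = 0.840881.
1 − 2Q = 0.581396, giving −¼ ln(0.581396) = 0.135581.
d = 0.840881 + 0.135581 = 0.976462.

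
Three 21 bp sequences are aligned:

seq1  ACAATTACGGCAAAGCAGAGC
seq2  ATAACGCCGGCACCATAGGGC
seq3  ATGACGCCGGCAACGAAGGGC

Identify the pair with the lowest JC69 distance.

seq1–seq2: 9/21 differ, p = 0.429, d = 0.635.
seq1–seq3: 8/21 differ, p = 0.381, d = 0.532.
seq2–seq3: 4/21 differ, p = 0.190, d = 0.220.
The smallest distance is between seq2 and seq3.

seq2 and seq3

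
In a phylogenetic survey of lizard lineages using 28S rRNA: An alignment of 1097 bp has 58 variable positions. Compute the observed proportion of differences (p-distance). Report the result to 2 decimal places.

p = 58/1097 = 0.052871… ≈ 0.05 (to 2 d.p.).

0.05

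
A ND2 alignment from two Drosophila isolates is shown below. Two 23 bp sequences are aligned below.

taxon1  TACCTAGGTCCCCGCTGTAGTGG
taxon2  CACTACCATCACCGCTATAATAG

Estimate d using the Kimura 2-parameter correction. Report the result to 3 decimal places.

0.702

Of 23 sites, 6 differences are transitions and 4 are transversions, so P = 6/23 ≈ 0.26087 and Q = 4/23 ≈ 0.173913.
Under the Kimura two-parameter model, d = −½ ln(1 − 2P − Q) − ¼ ln(1 − 2Q).
1 − 2P − Q = 0.304347, giving −½ ln(0.304347) = 0.594793.
1 − 2Q = 0.652174, giving −¼ ln(0.652174) = 0.106861.
d = 0.594793 + 0.106861 = 0.701654.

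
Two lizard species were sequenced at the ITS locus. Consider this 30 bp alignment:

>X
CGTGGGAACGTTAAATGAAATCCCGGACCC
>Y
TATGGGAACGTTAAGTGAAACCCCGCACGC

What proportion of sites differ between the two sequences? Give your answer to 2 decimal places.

The sequences differ at 6 of 30 positions (sites 1, 2, 15, 21, 26, 29).
p = 6/30 = 0.20.

0.20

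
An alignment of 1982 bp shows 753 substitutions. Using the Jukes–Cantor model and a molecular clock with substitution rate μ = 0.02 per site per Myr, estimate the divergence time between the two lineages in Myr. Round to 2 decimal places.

13.24

p = 753/1982 ≈ 0.379919.
d = −(3/4) ln(1 − 4p/3) = −0.75 ln(1 − 0.506559) = −0.75 ln(0.493441)
  = −0.75 × (-0.706352) = 0.529764 substitutions/site.
Under a molecular clock d = 2μt, so t = d/(2μ) = 0.529764 / (2 × 0.02) = 13.24 Myr.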